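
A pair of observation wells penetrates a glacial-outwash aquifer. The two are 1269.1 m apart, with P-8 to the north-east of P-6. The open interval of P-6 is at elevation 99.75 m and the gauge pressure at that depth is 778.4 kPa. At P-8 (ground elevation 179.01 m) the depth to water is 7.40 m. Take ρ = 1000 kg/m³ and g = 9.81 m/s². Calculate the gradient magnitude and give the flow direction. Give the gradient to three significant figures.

i ≈ 0.00590; groundwater flows toward the north-east

Pressure head at P-6: ψ = P/(ρg) = 778.4×1000 / (1000 × 9.81) = 79.35 m.
Total head at P-6: h = z + ψ = 99.75 + 79.35 = 179.10 m.
Total head at P-8: h = 179.01 − 7.40 = 171.61 m.
Head difference: h(P-6) − h(P-8) = 179.10 − 171.61 = 7.49 m.
Hydraulic gradient: i = |Δh| / L = 7.49 / 1269.1 = 0.00590.
Flow is from higher to lower head: from P-6 toward P-8, i.e. toward the north-east.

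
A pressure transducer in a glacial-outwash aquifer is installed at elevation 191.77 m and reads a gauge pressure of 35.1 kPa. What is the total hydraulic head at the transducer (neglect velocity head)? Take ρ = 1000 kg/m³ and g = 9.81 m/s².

h ≈ 195.35 m

ψ = P/(ρg) = 35.1×1000 / (1000 × 9.81) = 3.58 m.
h = z + ψ = 191.77 + 3.58 = 195.35 m.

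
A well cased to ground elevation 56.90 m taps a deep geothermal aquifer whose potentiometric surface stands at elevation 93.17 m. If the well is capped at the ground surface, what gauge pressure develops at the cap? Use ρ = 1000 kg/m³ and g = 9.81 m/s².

Head above the cap: Δh = 93.17 − 56.90 = 36.27 m.
P = ρgΔh = 1000 × 9.81 × 36.27 = 355809 Pa ≈ 356 kPa.

P ≈ 356 kPa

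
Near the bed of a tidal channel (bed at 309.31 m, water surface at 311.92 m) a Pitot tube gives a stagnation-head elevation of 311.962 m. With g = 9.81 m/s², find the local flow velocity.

v ≈ 0.908 m/s

Near the bed, under hydrostatic conditions, the piezometric head (z + ψ) equals the free-surface elevation, 311.92 m.
Velocity head = total − piezometric = 311.962 − 311.92 = 0.042 m.
v = √(2g·h_v) = √(2 × 9.81 × 0.042) = 0.908 m/s.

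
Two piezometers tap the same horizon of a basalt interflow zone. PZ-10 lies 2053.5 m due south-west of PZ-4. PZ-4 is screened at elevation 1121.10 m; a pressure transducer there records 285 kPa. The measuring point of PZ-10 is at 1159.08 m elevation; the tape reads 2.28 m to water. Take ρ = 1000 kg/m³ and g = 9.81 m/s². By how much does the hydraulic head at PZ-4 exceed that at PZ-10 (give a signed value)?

Δh ≈ -6.65 m

Pressure head at PZ-4: ψ = P/(ρg) = 285×1000 / (1000 × 9.81) = 29.05 m.
Total head at PZ-4: h = z + ψ = 1121.10 + 29.05 = 1150.15 m.
Total head at PZ-10: h = 1159.08 − 2.28 = 1156.80 m.
Head difference: h(PZ-4) − h(PZ-10) = 1150.15 − 1156.80 = -6.65 m.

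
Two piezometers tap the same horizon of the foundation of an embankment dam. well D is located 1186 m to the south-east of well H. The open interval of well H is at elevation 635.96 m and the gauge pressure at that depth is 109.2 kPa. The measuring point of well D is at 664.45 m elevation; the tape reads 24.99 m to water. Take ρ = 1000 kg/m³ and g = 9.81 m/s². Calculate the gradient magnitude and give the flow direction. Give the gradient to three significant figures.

i ≈ 0.00643; groundwater flows toward the south-east

Pressure head at well H: ψ = P/(ρg) = 109.2×1000 / (1000 × 9.81) = 11.13 m.
Total head at well H: h = z + ψ = 635.96 + 11.13 = 647.09 m.
Total head at well D: h = 664.45 − 24.99 = 639.46 m.
Head difference: h(well H) − h(well D) = 647.09 − 639.46 = 7.63 m.
Hydraulic gradient: i = |Δh| / L = 7.63 / 1186 = 0.00643.
Flow is from higher to lower head: from well H toward well D, i.e. toward the south-east.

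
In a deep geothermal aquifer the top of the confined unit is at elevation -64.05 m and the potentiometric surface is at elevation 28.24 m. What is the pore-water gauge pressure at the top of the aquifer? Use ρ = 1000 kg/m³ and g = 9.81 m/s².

Pressure head at the aquifer top: ψ = h − z = 28.24 − (-64.05) = 92.29 m.
P = ρgψ = 1000 × 9.81 × 92.29 = 905365 Pa ≈ 905 kPa.

P ≈ 905 kPa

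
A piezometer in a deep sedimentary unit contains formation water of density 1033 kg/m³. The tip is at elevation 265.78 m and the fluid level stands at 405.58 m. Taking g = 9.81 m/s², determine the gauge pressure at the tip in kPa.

P ≈ 1420 kPa

Pressure head ψ = h − z = 405.58 − 265.78 = 139.80 m.
P = ρgψ = 1033 × 9.81 × 139.80 = 1416695 Pa ≈ 1420 kPa.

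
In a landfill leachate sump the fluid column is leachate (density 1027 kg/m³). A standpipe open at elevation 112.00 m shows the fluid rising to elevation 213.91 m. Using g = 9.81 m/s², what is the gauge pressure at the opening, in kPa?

Pressure head ψ = h − z = 213.91 − 112.00 = 101.91 m.
P = ρgψ = 1027 × 9.81 × 101.91 = 1026730 Pa ≈ 1030 kPa.

P ≈ 1030 kPa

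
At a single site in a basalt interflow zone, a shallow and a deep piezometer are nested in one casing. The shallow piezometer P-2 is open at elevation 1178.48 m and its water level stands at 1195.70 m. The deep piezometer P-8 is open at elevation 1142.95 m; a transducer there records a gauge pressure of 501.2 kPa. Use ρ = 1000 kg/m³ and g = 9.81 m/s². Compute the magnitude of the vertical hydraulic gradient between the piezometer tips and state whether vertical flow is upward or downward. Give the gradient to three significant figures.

|i_v| ≈ 0.0467; vertical flow is downward

Total head at P-2: h = 1195.70 m (water level in the standpipe).
Pressure head at P-8: ψ = P/(ρg) = 501.2×1000 / (1000 × 9.81) = 51.09 m.
Total head at P-8: h = z + ψ = 1142.95 + 51.09 = 1194.04 m.
Δh = h(P-2) − h(P-8) = 1195.70 − 1194.04 = 1.66 m.
Vertical separation Δz = 1178.48 − 1142.95 = 35.53 m.
|i_v| = |Δh| / Δz = 1.66 / 35.53 = 0.0467.
Head is higher in the shallow piezometer, so vertical flow is downward (recharge condition).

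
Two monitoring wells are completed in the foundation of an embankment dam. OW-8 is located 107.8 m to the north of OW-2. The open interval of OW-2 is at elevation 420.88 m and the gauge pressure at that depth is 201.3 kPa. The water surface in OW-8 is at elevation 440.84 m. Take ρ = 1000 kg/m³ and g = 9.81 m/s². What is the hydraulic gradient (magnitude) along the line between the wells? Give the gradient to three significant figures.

i ≈ 0.00519

Pressure head at OW-2: ψ = P/(ρg) = 201.3×1000 / (1000 × 9.81) = 20.52 m.
Total head at OW-2: h = z + ψ = 420.88 + 20.52 = 441.40 m.
Total head at OW-8: h = 440.84 m (water level in the piezometer is the total head).
Head difference: h(OW-2) − h(OW-8) = 441.40 − 440.84 = 0.56 m.
Hydraulic gradient: i = |Δh| / L = 0.56 / 107.8 = 0.00519.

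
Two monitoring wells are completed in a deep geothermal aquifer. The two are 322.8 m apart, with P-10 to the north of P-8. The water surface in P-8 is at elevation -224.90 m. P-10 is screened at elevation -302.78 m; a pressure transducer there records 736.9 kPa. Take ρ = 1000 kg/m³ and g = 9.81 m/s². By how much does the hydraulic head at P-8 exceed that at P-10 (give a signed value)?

Δh ≈ 2.76 m

Total head at P-8: h = -224.90 m (water level in the piezometer is the total head).
Pressure head at P-10: ψ = P/(ρg) = 736.9×1000 / (1000 × 9.81) = 75.12 m.
Total head at P-10: h = z + ψ = -302.78 + 75.12 = -227.66 m.
Head difference: h(P-8) − h(P-10) = -224.90 − (-227.66) = 2.76 m.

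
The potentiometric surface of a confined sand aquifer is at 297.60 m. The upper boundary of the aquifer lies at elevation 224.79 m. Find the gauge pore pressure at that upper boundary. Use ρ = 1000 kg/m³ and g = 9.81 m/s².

Pressure head at the aquifer top: ψ = h − z = 297.60 − 224.79 = 72.81 m.
P = ρgψ = 1000 × 9.81 × 72.81 = 714266 Pa ≈ 714 kPa.

P ≈ 714 kPa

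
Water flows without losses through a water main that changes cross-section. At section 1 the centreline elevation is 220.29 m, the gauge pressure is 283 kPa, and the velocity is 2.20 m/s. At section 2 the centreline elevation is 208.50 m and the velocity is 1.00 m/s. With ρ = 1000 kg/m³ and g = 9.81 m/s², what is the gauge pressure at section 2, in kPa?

Pressure head at 1: ψ₁ = P₁/(ρg) = 283×1000 / (1000 × 9.81) = 28.85 m.
Velocity heads: v₁²/2g = 2.20²/19.62 = 0.247 m; v₂²/2g = 1.00²/19.62 = 0.051 m.
Total head H = z₁ + ψ₁ + v₁²/2g = 220.29 + 28.85 + 0.247 = 249.39 m.
ψ₂ = H − z₂ − v₂²/2g = 249.39 − 208.50 − 0.051 = 40.84 m.
P₂ = ρgψ₂ = 1000 × 9.81 × 40.84 ≈ 401 kPa.

P₂ ≈ 401 kPa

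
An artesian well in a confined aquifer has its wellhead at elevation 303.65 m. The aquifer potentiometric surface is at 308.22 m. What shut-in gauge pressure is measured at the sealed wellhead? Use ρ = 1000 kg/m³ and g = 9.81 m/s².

P ≈ 44.8 kPa

Head above the cap: Δh = 308.22 − 303.65 = 4.57 m.
P = ρgΔh = 1000 × 9.81 × 4.57 = 44832 Pa ≈ 44.8 kPa.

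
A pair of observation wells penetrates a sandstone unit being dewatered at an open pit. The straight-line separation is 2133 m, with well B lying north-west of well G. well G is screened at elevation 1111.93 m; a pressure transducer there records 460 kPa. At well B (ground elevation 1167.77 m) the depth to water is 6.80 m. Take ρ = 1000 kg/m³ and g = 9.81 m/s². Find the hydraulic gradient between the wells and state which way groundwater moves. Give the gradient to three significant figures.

i ≈ 0.00101; groundwater flows toward the south-east

Pressure head at well G: ψ = P/(ρg) = 460×1000 / (1000 × 9.81) = 46.89 m.
Total head at well G: h = z + ψ = 1111.93 + 46.89 = 1158.82 m.
Total head at well B: h = 1167.77 − 6.80 = 1160.97 m.
Head difference: h(well G) − h(well B) = 1158.82 − 1160.97 = -2.15 m.
Hydraulic gradient: i = |Δh| / L = 2.15 / 2133 = 0.00101.
Flow is from higher to lower head: from well B toward well G, i.e. toward the south-east.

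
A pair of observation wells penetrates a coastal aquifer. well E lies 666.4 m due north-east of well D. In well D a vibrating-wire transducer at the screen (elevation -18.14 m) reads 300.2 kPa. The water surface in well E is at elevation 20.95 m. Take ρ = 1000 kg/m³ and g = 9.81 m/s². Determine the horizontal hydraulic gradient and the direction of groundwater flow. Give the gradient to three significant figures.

i ≈ 0.0127; groundwater flows toward the south-west

Pressure head at well D: ψ = P/(ρg) = 300.2×1000 / (1000 × 9.81) = 30.60 m.
Total head at well D: h = z + ψ = -18.14 + 30.60 = 12.46 m.
Total head at well E: h = 20.95 m (water level in the piezometer is the total head).
Head difference: h(well D) − h(well E) = 12.46 − 20.95 = -8.49 m.
Hydraulic gradient: i = |Δh| / L = 8.49 / 666.4 = 0.0127.
Flow is from higher to lower head: from well E toward well D, i.e. toward the south-west.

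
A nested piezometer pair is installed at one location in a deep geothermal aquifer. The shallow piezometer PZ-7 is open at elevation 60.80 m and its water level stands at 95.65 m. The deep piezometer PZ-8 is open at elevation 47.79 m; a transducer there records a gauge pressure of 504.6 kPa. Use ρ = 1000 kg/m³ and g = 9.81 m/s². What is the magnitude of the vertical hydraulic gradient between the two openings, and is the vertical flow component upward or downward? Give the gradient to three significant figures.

Total head at PZ-7: h = 95.65 m (water level in the standpipe).
Pressure head at PZ-8: ψ = P/(ρg) = 504.6×1000 / (1000 × 9.81) = 51.44 m.
Total head at PZ-8: h = z + ψ = 47.79 + 51.44 = 99.23 m.
Δh = h(PZ-7) − h(PZ-8) = 95.65 − 99.23 = -3.58 m.
Vertical separation Δz = 60.80 − 47.79 = 13.01 m.
|i_v| = |Δh| / Δz = 3.58 / 13.01 = 0.275.
Head is higher in the deep piezometer, so vertical flow is upward (discharge condition).

|i_v| ≈ 0.275; vertical flow is upward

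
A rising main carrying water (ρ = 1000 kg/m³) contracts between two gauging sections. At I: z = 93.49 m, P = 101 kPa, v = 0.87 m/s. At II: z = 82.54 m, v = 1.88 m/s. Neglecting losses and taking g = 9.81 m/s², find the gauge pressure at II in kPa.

Pressure head at I: ψ₁ = P₁/(ρg) = 101×1000 / (1000 × 9.81) = 10.30 m.
Velocity heads: v₁²/2g = 0.87²/19.62 = 0.039 m; v₂²/2g = 1.88²/19.62 = 0.180 m.
Total head H = z₁ + ψ₁ + v₁²/2g = 93.49 + 10.30 + 0.039 = 103.83 m.
ψ₂ = H − z₂ − v₂²/2g = 103.83 − 82.54 − 0.180 = 21.11 m.
P₂ = ρgψ₂ = 1000 × 9.81 × 21.11 ≈ 207 kPa.

P₂ ≈ 207 kPa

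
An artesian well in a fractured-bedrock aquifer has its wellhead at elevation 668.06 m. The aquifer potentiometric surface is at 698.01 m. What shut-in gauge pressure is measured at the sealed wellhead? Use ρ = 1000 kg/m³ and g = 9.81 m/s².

P ≈ 294 kPa

Head above the cap: Δh = 698.01 − 668.06 = 29.95 m.
P = ρgΔh = 1000 × 9.81 × 29.95 = 293810 Pa ≈ 294 kPa.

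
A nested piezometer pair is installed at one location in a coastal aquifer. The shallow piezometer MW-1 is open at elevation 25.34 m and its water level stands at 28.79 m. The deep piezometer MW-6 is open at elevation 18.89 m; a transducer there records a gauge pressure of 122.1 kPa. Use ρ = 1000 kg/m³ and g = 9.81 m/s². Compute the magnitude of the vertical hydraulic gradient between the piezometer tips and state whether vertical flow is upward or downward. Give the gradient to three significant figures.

|i_v| ≈ 0.395; vertical flow is upward

Total head at MW-1: h = 28.79 m (water level in the standpipe).
Pressure head at MW-6: ψ = P/(ρg) = 122.1×1000 / (1000 × 9.81) = 12.45 m.
Total head at MW-6: h = z + ψ = 18.89 + 12.45 = 31.34 m.
Δh = h(MW-1) − h(MW-6) = 28.79 − 31.34 = -2.55 m.
Vertical separation Δz = 25.34 − 18.89 = 6.45 m.
|i_v| = |Δh| / Δz = 2.55 / 6.45 = 0.395.
Head is higher in the deep piezometer, so vertical flow is upward (discharge condition).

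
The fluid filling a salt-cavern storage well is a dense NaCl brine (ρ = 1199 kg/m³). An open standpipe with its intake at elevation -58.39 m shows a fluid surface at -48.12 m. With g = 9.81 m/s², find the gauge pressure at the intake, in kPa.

P ≈ 121 kPa

Pressure head ψ = h − z = -48.12 − (-58.39) = 10.27 m.
P = ρgψ = 1199 × 9.81 × 10.27 = 120798 Pa ≈ 121 kPa.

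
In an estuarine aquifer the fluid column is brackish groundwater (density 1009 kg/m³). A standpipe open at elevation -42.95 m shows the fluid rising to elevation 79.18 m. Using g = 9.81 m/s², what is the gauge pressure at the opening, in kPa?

P ≈ 1210 kPa

Pressure head ψ = h − z = 79.18 − (-42.95) = 122.13 m.
P = ρgψ = 1009 × 9.81 × 122.13 = 1208878 Pa ≈ 1210 kPa.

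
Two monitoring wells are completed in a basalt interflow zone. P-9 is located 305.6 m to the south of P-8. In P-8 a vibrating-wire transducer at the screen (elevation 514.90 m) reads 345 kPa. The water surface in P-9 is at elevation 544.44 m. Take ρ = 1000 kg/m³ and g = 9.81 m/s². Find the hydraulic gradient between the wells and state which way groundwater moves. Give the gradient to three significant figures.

Pressure head at P-8: ψ = P/(ρg) = 345×1000 / (1000 × 9.81) = 35.17 m.
Total head at P-8: h = z + ψ = 514.90 + 35.17 = 550.07 m.
Total head at P-9: h = 544.44 m (water level in the piezometer is the total head).
Head difference: h(P-8) − h(P-9) = 550.07 − 544.44 = 5.63 m.
Hydraulic gradient: i = |Δh| / L = 5.63 / 305.6 = 0.0184.
Flow is from higher to lower head: from P-8 toward P-9, i.e. toward the south.

i ≈ 0.0184; groundwater flows toward the south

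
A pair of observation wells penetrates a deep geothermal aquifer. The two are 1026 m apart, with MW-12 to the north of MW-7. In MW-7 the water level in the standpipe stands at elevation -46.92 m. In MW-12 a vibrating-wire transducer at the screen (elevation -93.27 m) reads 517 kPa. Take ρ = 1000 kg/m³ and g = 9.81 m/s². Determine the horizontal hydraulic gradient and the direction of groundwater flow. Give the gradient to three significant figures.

i ≈ 0.00619; groundwater flows toward the south

Total head at MW-7: h = -46.92 m (water level in the piezometer is the total head).
Pressure head at MW-12: ψ = P/(ρg) = 517×1000 / (1000 × 9.81) = 52.70 m.
Total head at MW-12: h = z + ψ = -93.27 + 52.70 = -40.57 m.
Head difference: h(MW-7) − h(MW-12) = -46.92 − (-40.57) = -6.35 m.
Hydraulic gradient: i = |Δh| / L = 6.35 / 1026 = 0.00619.
Flow is from higher to lower head: from MW-12 toward MW-7, i.e. toward the south.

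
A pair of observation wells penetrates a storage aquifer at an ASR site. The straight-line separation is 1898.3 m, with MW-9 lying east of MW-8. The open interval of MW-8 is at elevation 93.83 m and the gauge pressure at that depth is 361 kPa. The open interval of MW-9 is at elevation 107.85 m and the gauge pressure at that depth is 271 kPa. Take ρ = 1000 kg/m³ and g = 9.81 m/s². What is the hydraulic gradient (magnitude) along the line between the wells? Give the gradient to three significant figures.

Pressure head at MW-8: ψ = P/(ρg) = 361×1000 / (1000 × 9.81) = 36.80 m.
Total head at MW-8: h = z + ψ = 93.83 + 36.80 = 130.63 m.
Pressure head at MW-9: ψ = P/(ρg) = 271×1000 / (1000 × 9.81) = 27.62 m.
Total head at MW-9: h = z + ψ = 107.85 + 27.62 = 135.47 m.
Head difference: h(MW-8) − h(MW-9) = 130.63 − 135.47 = -4.84 m.
Hydraulic gradient: i = |Δh| / L = 4.84 / 1898.3 = 0.00255.

i ≈ 0.00255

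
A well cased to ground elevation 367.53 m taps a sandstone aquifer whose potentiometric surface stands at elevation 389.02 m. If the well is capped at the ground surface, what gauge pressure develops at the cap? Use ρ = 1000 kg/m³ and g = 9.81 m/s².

P ≈ 211 kPa

Head above the cap: Δh = 389.02 − 367.53 = 21.49 m.
P = ρgΔh = 1000 × 9.81 × 21.49 = 210817 Pa ≈ 211 kPa.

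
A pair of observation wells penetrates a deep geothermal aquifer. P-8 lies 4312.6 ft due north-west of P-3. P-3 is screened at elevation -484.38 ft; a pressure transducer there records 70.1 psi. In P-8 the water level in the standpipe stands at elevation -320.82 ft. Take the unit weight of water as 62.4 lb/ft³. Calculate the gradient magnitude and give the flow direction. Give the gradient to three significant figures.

i ≈ 0.000415; groundwater flows toward the south-east

Pressure head at P-3: ψ = 144·P/γ = 144 × 70.1 / 62.4 = 161.77 ft.
Total head at P-3: h = z + ψ = -484.38 + 161.77 = -322.61 ft.
Total head at P-8: h = -320.82 ft (water level in the piezometer is the total head).
Head difference: h(P-3) − h(P-8) = -322.61 − (-320.82) = -1.79 ft.
Hydraulic gradient: i = |Δh| / L = 1.79 / 4312.6 = 0.000415.
Flow is from higher to lower head: from P-8 toward P-3, i.e. toward the south-east.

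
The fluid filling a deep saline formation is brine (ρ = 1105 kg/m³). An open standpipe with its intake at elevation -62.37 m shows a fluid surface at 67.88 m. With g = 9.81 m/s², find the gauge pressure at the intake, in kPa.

Pressure head ψ = h − z = 67.88 − (-62.37) = 130.25 m.
P = ρgψ = 1105 × 9.81 × 130.25 = 1411917 Pa ≈ 1410 kPa.

P ≈ 1410 kPa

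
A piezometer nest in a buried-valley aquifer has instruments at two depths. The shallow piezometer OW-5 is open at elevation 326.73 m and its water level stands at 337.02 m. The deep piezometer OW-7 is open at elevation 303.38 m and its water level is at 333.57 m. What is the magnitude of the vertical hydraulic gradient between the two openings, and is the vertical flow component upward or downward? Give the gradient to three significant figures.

|i_v| ≈ 0.148; vertical flow is downward

Total head at OW-5: h = 337.02 m (water level in the standpipe).
Total head at OW-7: h = 333.57 m.
Δh = h(OW-5) − h(OW-7) = 337.02 − 333.57 = 3.45 m.
Vertical separation Δz = 326.73 − 303.38 = 23.35 m.
|i_v| = |Δh| / Δz = 3.45 / 23.35 = 0.148.
Head is higher in the shallow piezometer, so vertical flow is downward (recharge condition).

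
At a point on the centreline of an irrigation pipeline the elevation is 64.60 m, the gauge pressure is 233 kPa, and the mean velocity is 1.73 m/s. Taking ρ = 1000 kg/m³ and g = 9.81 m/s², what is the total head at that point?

Pressure head ψ = P/(ρg) = 233×1000 / (1000 × 9.81) = 23.75 m.
Velocity head = v²/(2g) = 1.73² / (2 × 9.81) = 0.153 m.
h = z + ψ + v²/(2g) = 64.60 + 23.75 + 0.153 = 88.50 m.

h ≈ 88.50 m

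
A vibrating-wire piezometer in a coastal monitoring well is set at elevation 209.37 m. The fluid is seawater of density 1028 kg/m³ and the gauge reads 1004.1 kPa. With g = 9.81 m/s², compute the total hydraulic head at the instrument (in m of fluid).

ψ = P/(ρg) = 1004.1×1000 / (1028 × 9.81) = 99.57 m.
h = z + ψ = 209.37 + 99.57 = 308.94 m.

h ≈ 308.94 m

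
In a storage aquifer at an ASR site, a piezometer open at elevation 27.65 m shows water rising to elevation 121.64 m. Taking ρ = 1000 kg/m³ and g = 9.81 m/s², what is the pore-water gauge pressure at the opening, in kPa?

P ≈ 922 kPa

Pressure head ψ = h − z = 121.64 − 27.65 = 93.99 m.
P = ρgψ = 1000 × 9.81 × 93.99 = 922042 Pa ≈ 922 kPa.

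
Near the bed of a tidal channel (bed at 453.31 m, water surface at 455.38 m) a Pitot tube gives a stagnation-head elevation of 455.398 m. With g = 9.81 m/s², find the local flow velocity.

Near the bed, under hydrostatic conditions, the piezometric head (z + ψ) equals the free-surface elevation, 455.38 m.
Velocity head = total − piezometric = 455.398 − 455.38 = 0.018 m.
v = √(2g·h_v) = √(2 × 9.81 × 0.018) = 0.594 m/s.

v ≈ 0.594 m/s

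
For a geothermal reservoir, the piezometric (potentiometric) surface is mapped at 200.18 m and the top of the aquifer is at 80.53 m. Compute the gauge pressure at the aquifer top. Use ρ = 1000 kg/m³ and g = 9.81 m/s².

P ≈ 1170 kPa

Pressure head at the aquifer top: ψ = h − z = 200.18 − 80.53 = 119.65 m.
P = ρgψ = 1000 × 9.81 × 119.65 = 1173766 Pa ≈ 1170 kPa.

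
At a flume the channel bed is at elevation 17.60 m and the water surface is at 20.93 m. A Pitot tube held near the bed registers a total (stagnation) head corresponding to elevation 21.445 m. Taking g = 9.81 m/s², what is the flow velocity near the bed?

v ≈ 3.18 m/s

Near the bed, under hydrostatic conditions, the piezometric head (z + ψ) equals the free-surface elevation, 20.93 m.
Velocity head = total − piezometric = 21.445 − 20.93 = 0.515 m.
v = √(2g·h_v) = √(2 × 9.81 × 0.515) = 3.18 m/s.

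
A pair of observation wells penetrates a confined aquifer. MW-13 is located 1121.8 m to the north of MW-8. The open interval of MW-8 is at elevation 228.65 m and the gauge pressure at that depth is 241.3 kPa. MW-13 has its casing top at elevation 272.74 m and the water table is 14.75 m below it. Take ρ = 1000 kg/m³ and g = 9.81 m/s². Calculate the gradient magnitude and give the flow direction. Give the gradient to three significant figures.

Pressure head at MW-8: ψ = P/(ρg) = 241.3×1000 / (1000 × 9.81) = 24.60 m.
Total head at MW-8: h = z + ψ = 228.65 + 24.60 = 253.25 m.
Total head at MW-13: h = 272.74 − 14.75 = 257.99 m.
Head difference: h(MW-8) − h(MW-13) = 253.25 − 257.99 = -4.74 m.
Hydraulic gradient: i = |Δh| / L = 4.74 / 1121.8 = 0.00423.
Flow is from higher to lower head: from MW-13 toward MW-8, i.e. toward the south.

i ≈ 0.00423; groundwater flows toward the south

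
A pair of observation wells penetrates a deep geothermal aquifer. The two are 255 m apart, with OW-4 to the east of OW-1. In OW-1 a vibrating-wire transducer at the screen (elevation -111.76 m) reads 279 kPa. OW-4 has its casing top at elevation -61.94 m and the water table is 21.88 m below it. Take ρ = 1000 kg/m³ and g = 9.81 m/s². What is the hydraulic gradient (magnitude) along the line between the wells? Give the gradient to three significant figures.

i ≈ 0.00196

Pressure head at OW-1: ψ = P/(ρg) = 279×1000 / (1000 × 9.81) = 28.44 m.
Total head at OW-1: h = z + ψ = -111.76 + 28.44 = -83.32 m.
Total head at OW-4: h = -61.94 − 21.88 = -83.82 m.
Head difference: h(OW-1) − h(OW-4) = -83.32 − (-83.82) = 0.50 m.
Hydraulic gradient: i = |Δh| / L = 0.50 / 255 = 0.00196.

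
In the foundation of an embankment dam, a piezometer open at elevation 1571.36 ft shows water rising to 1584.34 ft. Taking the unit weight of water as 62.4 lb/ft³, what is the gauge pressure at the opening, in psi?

Pressure head ψ = h − z = 1584.34 − 1571.36 = 12.98 ft.
P = γ·ψ / 144 = 62.4 × 12.98 / 144 = 5.62 psi.

P ≈ 5.62 psi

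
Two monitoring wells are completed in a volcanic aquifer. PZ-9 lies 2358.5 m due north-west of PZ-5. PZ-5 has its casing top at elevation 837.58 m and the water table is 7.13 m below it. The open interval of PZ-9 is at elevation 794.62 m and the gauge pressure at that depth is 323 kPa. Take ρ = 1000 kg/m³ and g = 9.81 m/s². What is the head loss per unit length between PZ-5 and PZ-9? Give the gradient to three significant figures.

i ≈ 0.00123 m/m

Total head at PZ-5: h = 837.58 − 7.13 = 830.45 m.
Pressure head at PZ-9: ψ = P/(ρg) = 323×1000 / (1000 × 9.81) = 32.93 m.
Total head at PZ-9: h = z + ψ = 794.62 + 32.93 = 827.55 m.
Head difference: h(PZ-5) − h(PZ-9) = 830.45 − 827.55 = 2.90 m.
Hydraulic gradient: i = |Δh| / L = 2.90 / 2358.5 = 0.00123.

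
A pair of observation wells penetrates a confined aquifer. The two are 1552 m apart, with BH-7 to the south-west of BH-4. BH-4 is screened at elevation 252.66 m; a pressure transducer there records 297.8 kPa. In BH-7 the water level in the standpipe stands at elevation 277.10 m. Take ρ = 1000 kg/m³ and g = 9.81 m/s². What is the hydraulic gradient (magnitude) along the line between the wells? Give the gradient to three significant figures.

Pressure head at BH-4: ψ = P/(ρg) = 297.8×1000 / (1000 × 9.81) = 30.36 m.
Total head at BH-4: h = z + ψ = 252.66 + 30.36 = 283.02 m.
Total head at BH-7: h = 277.10 m (water level in the piezometer is the total head).
Head difference: h(BH-4) − h(BH-7) = 283.02 − 277.10 = 5.92 m.
Hydraulic gradient: i = |Δh| / L = 5.92 / 1552 = 0.00381.

i ≈ 0.00381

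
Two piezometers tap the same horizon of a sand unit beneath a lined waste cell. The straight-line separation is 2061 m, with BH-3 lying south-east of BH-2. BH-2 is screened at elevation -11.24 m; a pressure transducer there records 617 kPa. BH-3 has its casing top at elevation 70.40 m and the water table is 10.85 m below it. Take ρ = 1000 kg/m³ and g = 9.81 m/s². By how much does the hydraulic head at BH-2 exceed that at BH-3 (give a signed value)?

Δh ≈ -7.89 m

Pressure head at BH-2: ψ = P/(ρg) = 617×1000 / (1000 × 9.81) = 62.90 m.
Total head at BH-2: h = z + ψ = -11.24 + 62.90 = 51.66 m.
Total head at BH-3: h = 70.40 − 10.85 = 59.55 m.
Head difference: h(BH-2) − h(BH-3) = 51.66 − 59.55 = -7.89 m.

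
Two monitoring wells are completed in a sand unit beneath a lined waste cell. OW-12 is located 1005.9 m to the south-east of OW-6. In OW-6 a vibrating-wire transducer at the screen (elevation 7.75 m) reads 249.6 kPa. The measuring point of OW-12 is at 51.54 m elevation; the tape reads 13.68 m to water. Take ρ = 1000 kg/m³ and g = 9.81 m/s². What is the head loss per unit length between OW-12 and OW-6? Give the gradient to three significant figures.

Pressure head at OW-6: ψ = P/(ρg) = 249.6×1000 / (1000 × 9.81) = 25.44 m.
Total head at OW-6: h = z + ψ = 7.75 + 25.44 = 33.19 m.
Total head at OW-12: h = 51.54 − 13.68 = 37.86 m.
Head difference: h(OW-6) − h(OW-12) = 33.19 − 37.86 = -4.67 m.
Hydraulic gradient: i = |Δh| / L = 4.67 / 1005.9 = 0.00464.

i ≈ 0.00464 m/m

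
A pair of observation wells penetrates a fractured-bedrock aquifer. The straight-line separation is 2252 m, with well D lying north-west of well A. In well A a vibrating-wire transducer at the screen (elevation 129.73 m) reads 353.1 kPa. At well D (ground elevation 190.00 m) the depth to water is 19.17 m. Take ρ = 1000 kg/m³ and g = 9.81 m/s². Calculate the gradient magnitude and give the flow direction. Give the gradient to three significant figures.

i ≈ 0.00227; groundwater flows toward the south-east

Pressure head at well A: ψ = P/(ρg) = 353.1×1000 / (1000 × 9.81) = 35.99 m.
Total head at well A: h = z + ψ = 129.73 + 35.99 = 165.72 m.
Total head at well D: h = 190.00 − 19.17 = 170.83 m.
Head difference: h(well A) − h(well D) = 165.72 − 170.83 = -5.11 m.
Hydraulic gradient: i = |Δh| / L = 5.11 / 2252 = 0.00227.
Flow is from higher to lower head: from well D toward well A, i.e. toward the south-east.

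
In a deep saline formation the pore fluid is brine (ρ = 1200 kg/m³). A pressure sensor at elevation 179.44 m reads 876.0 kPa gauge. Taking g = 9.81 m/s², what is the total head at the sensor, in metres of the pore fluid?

ψ = P/(ρg) = 876.0×1000 / (1200 × 9.81) = 74.41 m.
h = z + ψ = 179.44 + 74.41 = 253.85 m.

h ≈ 253.85 m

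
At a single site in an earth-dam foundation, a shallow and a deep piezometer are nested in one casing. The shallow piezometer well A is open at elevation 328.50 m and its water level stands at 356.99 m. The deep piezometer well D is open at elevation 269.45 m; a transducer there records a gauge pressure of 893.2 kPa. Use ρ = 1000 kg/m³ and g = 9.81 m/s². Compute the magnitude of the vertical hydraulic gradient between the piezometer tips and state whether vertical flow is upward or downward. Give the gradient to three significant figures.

Total head at well A: h = 356.99 m (water level in the standpipe).
Pressure head at well D: ψ = P/(ρg) = 893.2×1000 / (1000 × 9.81) = 91.05 m.
Total head at well D: h = z + ψ = 269.45 + 91.05 = 360.50 m.
Δh = h(well A) − h(well D) = 356.99 − 360.50 = -3.51 m.
Vertical separation Δz = 328.50 − 269.45 = 59.05 m.
|i_v| = |Δh| / Δz = 3.51 / 59.05 = 0.0594.
Head is higher in the deep piezometer, so vertical flow is upward (discharge condition).

|i_v| ≈ 0.0594; vertical flow is upward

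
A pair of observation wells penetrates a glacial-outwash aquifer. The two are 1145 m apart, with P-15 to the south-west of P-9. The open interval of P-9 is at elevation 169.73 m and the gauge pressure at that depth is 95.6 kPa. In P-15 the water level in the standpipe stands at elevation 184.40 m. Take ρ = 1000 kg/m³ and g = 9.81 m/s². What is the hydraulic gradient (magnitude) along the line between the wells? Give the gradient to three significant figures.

i ≈ 0.00430

Pressure head at P-9: ψ = P/(ρg) = 95.6×1000 / (1000 × 9.81) = 9.75 m.
Total head at P-9: h = z + ψ = 169.73 + 9.75 = 179.48 m.
Total head at P-15: h = 184.40 m (water level in the piezometer is the total head).
Head difference: h(P-9) − h(P-15) = 179.48 − 184.40 = -4.92 m.
Hydraulic gradient: i = |Δh| / L = 4.92 / 1145 = 0.00430.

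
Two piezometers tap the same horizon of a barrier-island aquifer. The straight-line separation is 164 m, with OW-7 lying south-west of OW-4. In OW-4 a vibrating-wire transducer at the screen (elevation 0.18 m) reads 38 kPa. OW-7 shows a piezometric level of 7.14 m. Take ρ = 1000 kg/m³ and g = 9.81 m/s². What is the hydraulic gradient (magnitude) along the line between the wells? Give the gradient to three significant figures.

Pressure head at OW-4: ψ = P/(ρg) = 38×1000 / (1000 × 9.81) = 3.87 m.
Total head at OW-4: h = z + ψ = 0.18 + 3.87 = 4.05 m.
Total head at OW-7: h = 7.14 m (water level in the piezometer is the total head).
Head difference: h(OW-4) − h(OW-7) = 4.05 − 7.14 = -3.09 m.
Hydraulic gradient: i = |Δh| / L = 3.09 / 164 = 0.0188.

i ≈ 0.0188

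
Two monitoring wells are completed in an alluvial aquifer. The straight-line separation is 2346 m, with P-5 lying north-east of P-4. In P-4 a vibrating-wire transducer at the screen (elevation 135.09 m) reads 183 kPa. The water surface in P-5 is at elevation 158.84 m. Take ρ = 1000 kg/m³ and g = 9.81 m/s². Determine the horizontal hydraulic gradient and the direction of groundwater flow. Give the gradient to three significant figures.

Pressure head at P-4: ψ = P/(ρg) = 183×1000 / (1000 × 9.81) = 18.65 m.
Total head at P-4: h = z + ψ = 135.09 + 18.65 = 153.74 m.
Total head at P-5: h = 158.84 m (water level in the piezometer is the total head).
Head difference: h(P-4) − h(P-5) = 153.74 − 158.84 = -5.10 m.
Hydraulic gradient: i = |Δh| / L = 5.10 / 2346 = 0.00217.
Flow is from higher to lower head: from P-5 toward P-4, i.e. toward the south-west.

i ≈ 0.00217; groundwater flows toward the south-west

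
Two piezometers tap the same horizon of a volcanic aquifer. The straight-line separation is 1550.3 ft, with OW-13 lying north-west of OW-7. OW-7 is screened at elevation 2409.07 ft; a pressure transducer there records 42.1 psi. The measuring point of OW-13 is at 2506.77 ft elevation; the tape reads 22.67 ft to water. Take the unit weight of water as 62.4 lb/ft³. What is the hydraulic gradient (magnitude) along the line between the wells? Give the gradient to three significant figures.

Pressure head at OW-7: ψ = 144·P/γ = 144 × 42.1 / 62.4 = 97.15 ft.
Total head at OW-7: h = z + ψ = 2409.07 + 97.15 = 2506.22 ft.
Total head at OW-13: h = 2506.77 − 22.67 = 2484.10 ft.
Head difference: h(OW-7) − h(OW-13) = 2506.22 − 2484.10 = 22.12 ft.
Hydraulic gradient: i = |Δh| / L = 22.12 / 1550.3 = 0.0143.

i ≈ 0.0143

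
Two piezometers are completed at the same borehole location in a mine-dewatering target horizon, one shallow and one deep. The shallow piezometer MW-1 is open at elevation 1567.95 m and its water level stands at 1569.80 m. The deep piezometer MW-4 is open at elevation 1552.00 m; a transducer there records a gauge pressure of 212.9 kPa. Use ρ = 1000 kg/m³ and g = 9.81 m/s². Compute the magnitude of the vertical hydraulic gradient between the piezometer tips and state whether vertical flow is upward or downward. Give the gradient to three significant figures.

Total head at MW-1: h = 1569.80 m (water level in the standpipe).
Pressure head at MW-4: ψ = P/(ρg) = 212.9×1000 / (1000 × 9.81) = 21.70 m.
Total head at MW-4: h = z + ψ = 1552.00 + 21.70 = 1573.70 m.
Δh = h(MW-1) − h(MW-4) = 1569.80 − 1573.70 = -3.90 m.
Vertical separation Δz = 1567.95 − 1552.00 = 15.95 m.
|i_v| = |Δh| / Δz = 3.90 / 15.95 = 0.245.
Head is higher in the deep piezometer, so vertical flow is upward (discharge condition).

|i_v| ≈ 0.245; vertical flow is upward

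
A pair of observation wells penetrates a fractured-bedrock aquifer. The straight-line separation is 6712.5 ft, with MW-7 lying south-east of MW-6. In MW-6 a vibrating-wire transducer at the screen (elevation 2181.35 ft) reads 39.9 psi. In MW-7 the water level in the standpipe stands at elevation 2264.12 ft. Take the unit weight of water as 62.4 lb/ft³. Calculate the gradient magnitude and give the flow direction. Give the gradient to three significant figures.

i ≈ 0.00139; groundwater flows toward the south-east

Pressure head at MW-6: ψ = 144·P/γ = 144 × 39.9 / 62.4 = 92.08 ft.
Total head at MW-6: h = z + ψ = 2181.35 + 92.08 = 2273.43 ft.
Total head at MW-7: h = 2264.12 ft (water level in the piezometer is the total head).
Head difference: h(MW-6) − h(MW-7) = 2273.43 − 2264.12 = 9.31 ft.
Hydraulic gradient: i = |Δh| / L = 9.31 / 6712.5 = 0.00139.
Flow is from higher to lower head: from MW-6 toward MW-7, i.e. toward the south-east.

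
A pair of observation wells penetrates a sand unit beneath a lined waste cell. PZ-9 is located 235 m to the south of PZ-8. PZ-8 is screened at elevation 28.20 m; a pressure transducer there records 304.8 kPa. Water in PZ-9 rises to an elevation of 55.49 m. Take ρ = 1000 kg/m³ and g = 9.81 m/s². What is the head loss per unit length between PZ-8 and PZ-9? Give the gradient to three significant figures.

i ≈ 0.0161 m/m

Pressure head at PZ-8: ψ = P/(ρg) = 304.8×1000 / (1000 × 9.81) = 31.07 m.
Total head at PZ-8: h = z + ψ = 28.20 + 31.07 = 59.27 m.
Total head at PZ-9: h = 55.49 m (water level in the piezometer is the total head).
Head difference: h(PZ-8) − h(PZ-9) = 59.27 − 55.49 = 3.78 m.
Hydraulic gradient: i = |Δh| / L = 3.78 / 235 = 0.0161.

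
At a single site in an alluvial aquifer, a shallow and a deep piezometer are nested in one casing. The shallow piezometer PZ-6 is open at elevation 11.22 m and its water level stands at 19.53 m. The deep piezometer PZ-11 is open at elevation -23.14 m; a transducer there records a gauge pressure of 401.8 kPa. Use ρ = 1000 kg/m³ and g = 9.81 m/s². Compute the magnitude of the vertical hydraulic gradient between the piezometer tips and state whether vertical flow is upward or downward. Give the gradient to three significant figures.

Total head at PZ-6: h = 19.53 m (water level in the standpipe).
Pressure head at PZ-11: ψ = P/(ρg) = 401.8×1000 / (1000 × 9.81) = 40.96 m.
Total head at PZ-11: h = z + ψ = -23.14 + 40.96 = 17.82 m.
Δh = h(PZ-6) − h(PZ-11) = 19.53 − 17.82 = 1.71 m.
Vertical separation Δz = 11.22 − (-23.14) = 34.36 m.
|i_v| = |Δh| / Δz = 1.71 / 34.36 = 0.0498.
Head is higher in the shallow piezometer, so vertical flow is downward (recharge condition).

|i_v| ≈ 0.0498; vertical flow is downward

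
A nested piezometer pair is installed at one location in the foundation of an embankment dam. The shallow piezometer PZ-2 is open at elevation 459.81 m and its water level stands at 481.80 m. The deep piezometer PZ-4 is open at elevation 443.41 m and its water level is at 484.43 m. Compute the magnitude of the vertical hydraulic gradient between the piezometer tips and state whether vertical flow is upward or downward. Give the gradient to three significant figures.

Total head at PZ-2: h = 481.80 m (water level in the standpipe).
Total head at PZ-4: h = 484.43 m.
Δh = h(PZ-2) − h(PZ-4) = 481.80 − 484.43 = -2.63 m.
Vertical separation Δz = 459.81 − 443.41 = 16.40 m.
|i_v| = |Δh| / Δz = 2.63 / 16.40 = 0.160.
Head is higher in the deep piezometer, so vertical flow is upward (discharge condition).

|i_v| ≈ 0.160; vertical flow is upward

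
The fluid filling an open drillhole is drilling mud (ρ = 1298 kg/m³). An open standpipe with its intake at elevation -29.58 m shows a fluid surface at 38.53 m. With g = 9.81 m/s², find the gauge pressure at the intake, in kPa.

Pressure head ψ = h − z = 38.53 − (-29.58) = 68.11 m.
P = ρgψ = 1298 × 9.81 × 68.11 = 867271 Pa ≈ 867 kPa.

P ≈ 867 kPa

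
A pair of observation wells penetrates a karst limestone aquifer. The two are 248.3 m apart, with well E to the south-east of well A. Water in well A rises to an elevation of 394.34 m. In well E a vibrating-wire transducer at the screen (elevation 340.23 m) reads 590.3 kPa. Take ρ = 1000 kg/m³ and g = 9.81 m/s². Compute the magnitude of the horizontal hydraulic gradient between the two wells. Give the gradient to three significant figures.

i ≈ 0.0244

Total head at well A: h = 394.34 m (water level in the piezometer is the total head).
Pressure head at well E: ψ = P/(ρg) = 590.3×1000 / (1000 × 9.81) = 60.17 m.
Total head at well E: h = z + ψ = 340.23 + 60.17 = 400.40 m.
Head difference: h(well A) − h(well E) = 394.34 − 400.40 = -6.06 m.
Hydraulic gradient: i = |Δh| / L = 6.06 / 248.3 = 0.0244.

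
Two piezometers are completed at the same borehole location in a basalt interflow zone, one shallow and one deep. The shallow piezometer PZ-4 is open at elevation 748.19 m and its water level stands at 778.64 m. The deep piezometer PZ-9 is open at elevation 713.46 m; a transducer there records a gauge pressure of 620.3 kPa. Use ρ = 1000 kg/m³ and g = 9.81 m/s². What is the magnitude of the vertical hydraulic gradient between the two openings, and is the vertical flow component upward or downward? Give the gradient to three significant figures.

Total head at PZ-4: h = 778.64 m (water level in the standpipe).
Pressure head at PZ-9: ψ = P/(ρg) = 620.3×1000 / (1000 × 9.81) = 63.23 m.
Total head at PZ-9: h = z + ψ = 713.46 + 63.23 = 776.69 m.
Δh = h(PZ-4) − h(PZ-9) = 778.64 − 776.69 = 1.95 m.
Vertical separation Δz = 748.19 − 713.46 = 34.73 m.
|i_v| = |Δh| / Δz = 1.95 / 34.73 = 0.0561.
Head is higher in the shallow piezometer, so vertical flow is downward (recharge condition).

|i_v| ≈ 0.0561; vertical flow is downward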